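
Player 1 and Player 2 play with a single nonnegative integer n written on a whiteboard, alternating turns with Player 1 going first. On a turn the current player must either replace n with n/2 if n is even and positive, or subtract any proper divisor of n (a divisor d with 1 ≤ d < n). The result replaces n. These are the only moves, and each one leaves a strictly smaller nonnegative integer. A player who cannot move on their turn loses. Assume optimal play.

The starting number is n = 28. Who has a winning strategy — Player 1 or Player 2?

Player 1 wins.

Label each position W (a win for the player to move) or L (a loss). A position with no legal move is L; any other position is W exactly when some move reaches an L, and L when every move reaches a W.
n=0: no move → L
n=1: no move → L
n=2: →1(L), so W
n=3: →2(W) only, which is W, so L
n=4: →3(L), so W
n=5: →4(W) only, which is W, so L
n=6: →3(L), so W
n=7: →6(W) only, which is W, so L
n=8: →7(L), so W
n=9: →6(W), 8(W) — all W, so L
n=10: →5(L), so W
n=11: →10(W) only, which is W, so L
n=12: →9(L), so W
n=13: →12(W) only, which is W, so L
n=14: →7(L), so W
n=15: →10(W), 12(W), 14(W) — all W, so L
n=16: →15(L), so W
n=17: →16(W) only, which is W, so L
n=18: →9(L), so W
n=19: →18(W) only, which is W, so L
n=20: →15(L), so W
n=21: →14(W), 18(W), 20(W) — all W, so L
n=22: →11(L), so W
n=23: →22(W) only, which is W, so L
n=24: →21(L), so W
n=25: →20(W), 24(W) — all W, so L
n=26: →13(L), so W
n=27: →18(W), 24(W), 26(W) — all W, so L
n=28: →21(L), so W
From 28 Player 1 can move to 21, reaching an L position.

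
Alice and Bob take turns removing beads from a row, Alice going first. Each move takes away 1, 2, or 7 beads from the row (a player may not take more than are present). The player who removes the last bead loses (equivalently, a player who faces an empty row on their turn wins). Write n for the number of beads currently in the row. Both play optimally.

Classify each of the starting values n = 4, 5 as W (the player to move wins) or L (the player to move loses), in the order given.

Compute win/loss labels from the base case upward. A position with no move is W. Any other position is W if it can reach an L in one move, else L.
n=0: no move; the opponent has just taken the last bead and therefore loses → W
n=1: the only move is to 0(W), a W ⇒ L
n=2: can move to 1, which is L ⇒ W
n=3: can move to 1, which is L ⇒ W
n=4: moves to 3(W), 2(W); every one is W ⇒ L
n=5: can move to 4, which is L ⇒ W

4: L, 5: W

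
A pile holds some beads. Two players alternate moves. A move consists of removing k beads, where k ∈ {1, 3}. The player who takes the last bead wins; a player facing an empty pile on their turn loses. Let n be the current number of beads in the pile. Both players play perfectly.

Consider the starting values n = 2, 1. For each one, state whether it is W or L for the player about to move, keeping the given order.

Build the W/L table. Terminal = L. A non-terminal position is W if it has a move to some L; otherwise it is L.
n=0: no move → L
n=1: W (go to 0, an L position)
n=2: L (sole option 1(W) is W)

2: L, 1: W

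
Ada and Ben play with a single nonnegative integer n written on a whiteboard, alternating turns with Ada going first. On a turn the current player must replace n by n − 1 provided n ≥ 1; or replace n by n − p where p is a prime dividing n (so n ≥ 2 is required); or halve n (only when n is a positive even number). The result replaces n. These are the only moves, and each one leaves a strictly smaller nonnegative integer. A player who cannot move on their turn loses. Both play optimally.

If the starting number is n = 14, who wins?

Use the standard recursion: the mover loses at a terminal position; elsewhere, the mover wins exactly when some move hands the opponent an L position.
n=0: no move → L
n=1: reaches L-position 0 → W
n=2: reaches L-position 0 → W
n=3: reaches L-position 0 → W
n=4: only reaches 2(W), 3(W), all W → L
n=5: reaches L-position 0 → W
n=6: reaches L-position 4 → W
n=7: reaches L-position 0 → W
n=8: reaches L-position 4 → W
n=9: only reaches 6(W), 8(W), all W → L
n=10: reaches L-position 9 → W
n=11: reaches L-position 0 → W
n=12: reaches L-position 9 → W
n=13: reaches L-position 0 → W
n=14: only reaches 7(W), 12(W), 13(W), all W → L
The starting position 14 is L: whatever Ada does, the opponent receives a W position.

Ben wins.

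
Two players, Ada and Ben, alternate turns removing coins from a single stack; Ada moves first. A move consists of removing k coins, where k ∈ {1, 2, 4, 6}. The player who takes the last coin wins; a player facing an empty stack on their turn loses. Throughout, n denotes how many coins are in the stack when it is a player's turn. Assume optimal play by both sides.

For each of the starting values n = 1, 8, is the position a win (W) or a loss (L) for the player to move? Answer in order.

Work bottom-up. With no move the player to move loses. Otherwise the position is W if at least one move leads to an L position for the opponent, and L if every move leads to a W.
n=0: no move → L
n=1: reaches L-position 0 → W
n=2: reaches L-position 0 → W
n=3: only reaches 2(W), 1(W), all W → L
n=4: reaches L-position 3 → W
n=5: reaches L-position 3 → W
n=6: reaches L-position 0 → W
n=7: reaches L-position 3 → W
n=8: only reaches 7(W), 6(W), 4(W), 2(W), all W → L

1: W, 8: L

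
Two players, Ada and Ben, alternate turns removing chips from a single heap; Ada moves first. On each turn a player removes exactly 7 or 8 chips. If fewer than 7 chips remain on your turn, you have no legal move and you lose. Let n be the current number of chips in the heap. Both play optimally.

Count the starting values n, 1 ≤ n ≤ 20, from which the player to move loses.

12

Work bottom-up. With no move the player to move loses. Otherwise the position is W if at least one move leads to an L position for the opponent, and L if every move leads to a W.
n=0: no move → L
n=1: no move → L
n=2: no move → L
n=3: no move → L
n=4: no move → L
n=5: no move → L
n=6: no move → L
n=7: W (go to 0, an L position)
n=8: W (go to 1, an L position)
n=9: W (go to 2, an L position)
n=10: W (go to 3, an L position)
n=11: W (go to 4, an L position)
n=12: W (go to 5, an L position)
n=13: W (go to 6, an L position)
n=14: W (go to 6, an L position)
n=15: L (options 8(W), 7(W) are all W)
n=16: L (options 9(W), 8(W) are all W)
n=17: L (options 10(W), 9(W) are all W)
n=18: L (options 11(W), 10(W) are all W)
n=19: L (options 12(W), 11(W) are all W)
n=20: L (options 13(W), 12(W) are all W)
L entries with 1 ≤ n ≤ 20 (n=0 is outside the asked range and is not counted): n = 1, 2, 3, 4, 5, 6, 15, 16, 17, 18, 19, 20; that makes 12.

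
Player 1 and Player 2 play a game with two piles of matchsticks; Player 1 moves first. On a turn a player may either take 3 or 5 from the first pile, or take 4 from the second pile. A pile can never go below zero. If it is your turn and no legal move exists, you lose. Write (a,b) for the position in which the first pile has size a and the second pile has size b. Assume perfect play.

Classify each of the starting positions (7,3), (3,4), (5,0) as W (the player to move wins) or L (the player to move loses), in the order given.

Label each position W (a win for the player to move) or L (a loss). A position with no legal move is L; any other position is W exactly when some move reaches an L, and L when every move reaches a W.
No move ever increases a pile, so every position that can arise here has a ≤ 7 and b ≤ 4; it is enough to label the cells with 0 ≤ a ≤ 7 and 0 ≤ b ≤ 4.
Every move lowers a or b (never raises either), so fill the grid row by row in increasing a, and left to right within a row: each cell's successors are then already labelled.
      b=0  b=1  b=2  b=3  b=4
a=0:    L    L    L    L    W
a=1:    L    L    L    L    W
a=2:    L    L    L    L    W
a=3:    W    W    W    W    L
a=4:    W    W    W    W    L
a=5:    W    W    W    W    L
a=6:    W    W    W    W    W
a=7:    W    W    W    W    W
Cells with no legal move (terminal, hence L): (0,0), (0,1), (0,2), (0,3), (1,0), (1,1), (1,2), (1,3), (2,0), (2,1), (2,2), (2,3).
The remaining L cells, each justified by listing all of its moves:
(3,4): →(0,4)(W), (3,0)(W) — all W, so L
(4,4): →(1,4)(W), (4,0)(W) — all W, so L
(5,4): →(2,4)(W), (0,4)(W), (5,0)(W) — all W, so L
Every other cell has at least one move into one of the L cells above, so it is W.
(7,3): the move to (2,3) reaches an L cell, so W
(3,4): one of the L cells justified above, so L
(5,0): the move to (2,0) reaches an L cell, so W

(7,3): W, (3,4): L, (5,0): W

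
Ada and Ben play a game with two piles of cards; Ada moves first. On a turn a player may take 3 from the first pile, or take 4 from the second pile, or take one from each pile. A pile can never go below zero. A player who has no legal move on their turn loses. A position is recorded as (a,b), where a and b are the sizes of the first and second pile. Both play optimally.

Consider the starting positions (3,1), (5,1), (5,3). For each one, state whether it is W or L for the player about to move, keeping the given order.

Compute win/loss labels from the base case upward. A position with no move is L. Any other position is W if it can reach an L in one move, else L.
No move ever increases a pile, so every position that can arise here has a ≤ 5 and b ≤ 3; it is enough to label the cells with 0 ≤ a ≤ 5 and 0 ≤ b ≤ 3.
Every move lowers a or b (never raises either), so fill the grid row by row in increasing a, and left to right within a row: each cell's successors are then already labelled.
      b=0  b=1  b=2  b=3
a=0:    L    L    L    L
a=1:    L    W    W    W
a=2:    L    W    L    L
a=3:    W    W    W    W
a=4:    W    L    L    L
a=5:    W    L    W    W
Cells with no legal move (terminal, hence L): (0,0), (0,1), (0,2), (0,3), (1,0), (2,0).
The remaining L cells, each justified by listing all of its moves:
(2,2): only reaches (1,1)(W), which is W → L
(2,3): only reaches (1,2)(W), which is W → L
(4,1): only reaches (1,1)(W), (3,0)(W), all W → L
(4,2): only reaches (1,2)(W), (3,1)(W), all W → L
(4,3): only reaches (1,3)(W), (3,2)(W), all W → L
(5,1): only reaches (2,1)(W), (4,0)(W), all W → L
Every other cell has at least one move into one of the L cells above, so it is W.
(3,1): the move to (0,1) reaches an L cell, so W
(5,1): one of the L cells justified above, so L
(5,3): the move to (2,3) reaches an L cell, so W

(3,1): W, (5,1): L, (5,3): W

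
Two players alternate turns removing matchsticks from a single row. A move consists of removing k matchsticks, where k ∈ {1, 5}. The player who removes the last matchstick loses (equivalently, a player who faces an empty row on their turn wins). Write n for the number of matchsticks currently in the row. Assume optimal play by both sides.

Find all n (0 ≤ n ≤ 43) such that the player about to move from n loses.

Positions with no move are W. A position that does have a move is losing for the player to move precisely when every available move leads to a winning position for the opponent. Fill in the labels:
n=0: no move; the opponent has just taken the last matchstick and therefore loses → W
n=1: L (sole option 0(W) is W)
n=2: W (go to 1, an L position)
n=3: L (sole option 2(W) is W)
n=4: W (go to 3, an L position)
n=5: L (options 4(W), 0(W) are all W)
n=6: W (go to 5, an L position)
n=7: L (options 6(W), 2(W) are all W)
n=8: W (go to 7, an L position)
n=9: L (options 8(W), 4(W) are all W)
n=10: W (go to 9, an L position)
n=11: L (options 10(W), 6(W) are all W)
n=12: W (go to 11, an L position)
n=13: L (options 12(W), 8(W) are all W)
n=14: W (go to 13, an L position)
n=15: L (options 14(W), 10(W) are all W)
n=16: W (go to 15, an L position)
n=17: L (options 16(W), 12(W) are all W)
n=18: W (go to 17, an L position)
n=19: L (options 18(W), 14(W) are all W)
n=20: W (go to 19, an L position)
n=21: L (options 20(W), 16(W) are all W)
n=22: W (go to 21, an L position)
n=23: L (options 22(W), 18(W) are all W)
n=24: W (go to 23, an L position)
n=25: L (options 24(W), 20(W) are all W)
n=26: W (go to 25, an L position)
n=27: L (options 26(W), 22(W) are all W)
n=28: W (go to 27, an L position)
n=29: L (options 28(W), 24(W) are all W)
n=30: W (go to 29, an L position)
n=31: L (options 30(W), 26(W) are all W)
n=32: W (go to 31, an L position)
n=33: L (options 32(W), 28(W) are all W)
n=34: W (go to 33, an L position)
n=35: L (options 34(W), 30(W) are all W)
n=36: W (go to 35, an L position)
n=37: L (options 36(W), 32(W) are all W)
n=38: W (go to 37, an L position)
n=39: L (options 38(W), 34(W) are all W)
n=40: W (go to 39, an L position)
n=41: L (options 40(W), 36(W) are all W)
n=42: W (go to 41, an L position)
n=43: L (options 42(W), 38(W) are all W)
The losing starting values of n are exactly the entries labelled L in this table (22 of them).

1, 3, 5, 7, 9, 11, 13, 15, 17, 19, 21, 23, 25, 27, 29, 31, 33, 35, 37, 39, 41, 43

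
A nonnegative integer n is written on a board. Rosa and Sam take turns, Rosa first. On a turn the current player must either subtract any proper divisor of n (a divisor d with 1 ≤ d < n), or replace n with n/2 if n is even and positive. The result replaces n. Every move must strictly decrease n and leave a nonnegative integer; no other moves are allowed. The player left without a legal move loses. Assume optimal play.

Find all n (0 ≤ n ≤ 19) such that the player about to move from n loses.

0, 1, 3, 5, 7, 9, 11, 13, 15, 17, 19

Use the standard recursion: the mover loses at a terminal position; elsewhere, the mover wins exactly when some move hands the opponent an L position.
n=0: no move → L
n=1: no move → L
n=2: →1(L), so W
n=3: →2(W) only, which is W, so L
n=4: →3(L), so W
n=5: →4(W) only, which is W, so L
n=6: →3(L), so W
n=7: →6(W) only, which is W, so L
n=8: →7(L), so W
n=9: →6(W), 8(W) — all W, so L
n=10: →5(L), so W
n=11: →10(W) only, which is W, so L
n=12: →9(L), so W
n=13: →12(W) only, which is W, so L
n=14: →7(L), so W
n=15: →10(W), 12(W), 14(W) — all W, so L
n=16: →15(L), so W
n=17: →16(W) only, which is W, so L
n=18: →9(L), so W
n=19: →18(W) only, which is W, so L
The losing starting values of n are exactly the entries labelled L in this table (11 of them).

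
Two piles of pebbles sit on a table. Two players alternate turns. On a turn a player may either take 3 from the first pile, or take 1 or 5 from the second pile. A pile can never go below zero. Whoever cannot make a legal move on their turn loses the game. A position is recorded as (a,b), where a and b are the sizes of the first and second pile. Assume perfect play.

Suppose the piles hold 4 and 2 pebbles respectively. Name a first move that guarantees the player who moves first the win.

Move to (1,2).

Classify positions by backward induction: terminal positions (no move available) are L. From any other position, the mover wins iff some move reaches an L.
No move ever increases a pile, so every position that can arise here has a ≤ 4 and b ≤ 2; it is enough to label the cells with 0 ≤ a ≤ 4 and 0 ≤ b ≤ 2.
Every move lowers a or b (never raises either), so fill the grid row by row in increasing a, and left to right within a row: each cell's successors are then already labelled.
      b=0  b=1  b=2
a=0:    L    W    L
a=1:    L    W    L
a=2:    L    W    L
a=3:    W    L    W
a=4:    W    L    W
Cells with no legal move (terminal, hence L): (0,0), (1,0), (2,0).
The remaining L cells, each justified by listing all of its moves:
(0,2): only reaches (0,1)(W), which is W → L
(1,2): only reaches (1,1)(W), which is W → L
(2,2): only reaches (2,1)(W), which is W → L
(3,1): only reaches (0,1)(W), (3,0)(W), all W → L
(4,1): only reaches (1,1)(W), (4,0)(W), all W → L
Every other cell has at least one move into one of the L cells above, so it is W.
From (4,2), the L positions reachable in one move are: (1,2), (4,1). Any move reaching one of these is winning.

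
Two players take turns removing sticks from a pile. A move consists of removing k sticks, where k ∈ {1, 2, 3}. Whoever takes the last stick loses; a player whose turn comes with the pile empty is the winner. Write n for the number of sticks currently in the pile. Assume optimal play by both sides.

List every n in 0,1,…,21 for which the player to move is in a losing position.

1, 5, 9, 13, 17, 21

Classify positions by backward induction: terminal positions (no move available) are W. From any other position, the mover wins iff some move reaches an L.
n=0: no move; the opponent has just taken the last stick and therefore loses → W
n=1: the only move is to 0(W), a W ⇒ L
n=2: can move to 1, which is L ⇒ W
n=3: can move to 1, which is L ⇒ W
n=4: can move to 1, which is L ⇒ W
n=5: moves to 4(W), 3(W), 2(W); every one is W ⇒ L
n=6: can move to 5, which is L ⇒ W
n=7: can move to 5, which is L ⇒ W
n=8: can move to 5, which is L ⇒ W
n=9: moves to 8(W), 7(W), 6(W); every one is W ⇒ L
n=10: can move to 9, which is L ⇒ W
n=11: can move to 9, which is L ⇒ W
n=12: can move to 9, which is L ⇒ W
n=13: moves to 12(W), 11(W), 10(W); every one is W ⇒ L
n=14: can move to 13, which is L ⇒ W
n=15: can move to 13, which is L ⇒ W
n=16: can move to 13, which is L ⇒ W
n=17: moves to 16(W), 15(W), 14(W); every one is W ⇒ L
n=18: can move to 17, which is L ⇒ W
n=19: can move to 17, which is L ⇒ W
n=20: can move to 17, which is L ⇒ W
n=21: moves to 20(W), 19(W), 18(W); every one is W ⇒ L
Reading off the rows marked L gives the requested list; there are 6 such values of n.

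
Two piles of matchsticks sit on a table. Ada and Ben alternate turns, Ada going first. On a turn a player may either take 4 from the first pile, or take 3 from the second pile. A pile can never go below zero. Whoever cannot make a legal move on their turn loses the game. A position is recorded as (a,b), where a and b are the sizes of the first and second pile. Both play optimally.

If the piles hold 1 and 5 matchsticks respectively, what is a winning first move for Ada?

Move to (1,2).

Use the standard recursion: the mover loses at a terminal position; elsewhere, the mover wins exactly when some move hands the opponent an L position.
No move ever increases a pile, so every position that can arise here has a ≤ 1 and b ≤ 5; it is enough to label the cells with 0 ≤ a ≤ 1 and 0 ≤ b ≤ 5.
Every move lowers a or b (never raises either), so fill the grid row by row in increasing a, and left to right within a row: each cell's successors are then already labelled.
      b=0  b=1  b=2  b=3  b=4  b=5
a=0:    L    L    L    W    W    W
a=1:    L    L    L    W    W    W
Cells with no legal move (terminal, hence L): (0,0), (0,1), (0,2), (1,0), (1,1), (1,2).
Every other cell has at least one move into one of the L cells above, so it is W.
From (1,5), the L positions reachable in one move are: (1,2).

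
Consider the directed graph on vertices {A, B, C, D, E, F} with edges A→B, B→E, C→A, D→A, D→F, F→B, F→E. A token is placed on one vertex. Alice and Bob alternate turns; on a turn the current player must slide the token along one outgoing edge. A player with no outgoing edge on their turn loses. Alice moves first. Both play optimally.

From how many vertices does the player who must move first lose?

Work bottom-up. With no move the player to move loses. Otherwise the position is W if at least one move leads to an L position for the opponent, and L if every move leads to a W.
Every edge goes from a vertex to one that appears earlier in the order E, B, A, F, D, C, so processing vertices in that order labels each vertex after all of its successors.
E: no outgoing edge → L
B: can move to E, which is L ⇒ W
A: the only move is to B(W), a W ⇒ L
F: can move to E, which is L ⇒ W
D: can move to A, which is L ⇒ W
C: can move to A, which is L ⇒ W
The L vertices are A, E; that is 2 in all.

2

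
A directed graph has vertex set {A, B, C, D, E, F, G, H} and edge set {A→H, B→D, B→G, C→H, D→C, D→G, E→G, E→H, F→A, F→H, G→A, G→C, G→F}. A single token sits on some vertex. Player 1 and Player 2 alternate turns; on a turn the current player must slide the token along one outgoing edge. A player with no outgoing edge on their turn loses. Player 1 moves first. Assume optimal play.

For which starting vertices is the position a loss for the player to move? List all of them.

Build the W/L table. Terminal = L. A non-terminal position is W if it has a move to some L; otherwise it is L.
Every edge goes from a vertex to one that appears earlier in the order H, C, A, F, G, D, B, E, so processing vertices in that order labels each vertex after all of its successors.
H: no outgoing edge → L
C: →H(L), so W
A: →H(L), so W
F: →H(L), so W
G: →F(W), A(W), C(W) — all W, so L
D: →G(L), so W
B: →G(L), so W
E: →G(L), so W
The losing starting vertices are exactly the entries labelled L in this table (2 of them).

G, H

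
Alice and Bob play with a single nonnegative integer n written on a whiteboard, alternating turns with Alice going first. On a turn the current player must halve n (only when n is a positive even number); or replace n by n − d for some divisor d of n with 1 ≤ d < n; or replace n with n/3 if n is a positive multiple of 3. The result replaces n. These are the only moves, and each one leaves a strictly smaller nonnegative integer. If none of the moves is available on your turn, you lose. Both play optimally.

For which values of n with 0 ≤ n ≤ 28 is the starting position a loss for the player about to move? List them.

0, 1, 4, 7, 9, 11, 13, 15, 17, 19, 23, 25, 28

Work bottom-up. With no move the player to move loses. Otherwise the position is W if at least one move leads to an L position for the opponent, and L if every move leads to a W.
n=0: no move → L
n=1: no move → L
n=2: can move to 1, which is L ⇒ W
n=3: can move to 1, which is L ⇒ W
n=4: moves to 2(W), 3(W); every one is W ⇒ L
n=5: can move to 4, which is L ⇒ W
n=6: can move to 4, which is L ⇒ W
n=7: the only move is to 6(W), a W ⇒ L
n=8: can move to 4, which is L ⇒ W
n=9: moves to 3(W), 6(W), 8(W); every one is W ⇒ L
n=10: can move to 9, which is L ⇒ W
n=11: the only move is to 10(W), a W ⇒ L
n=12: can move to 4, which is L ⇒ W
n=13: the only move is to 12(W), a W ⇒ L
n=14: can move to 7, which is L ⇒ W
n=15: moves to 5(W), 10(W), 12(W), 14(W); every one is W ⇒ L
n=16: can move to 15, which is L ⇒ W
n=17: the only move is to 16(W), a W ⇒ L
n=18: can move to 9, which is L ⇒ W
n=19: the only move is to 18(W), a W ⇒ L
n=20: can move to 15, which is L ⇒ W
n=21: can move to 7, which is L ⇒ W
n=22: can move to 11, which is L ⇒ W
n=23: the only move is to 22(W), a W ⇒ L
n=24: can move to 23, which is L ⇒ W
n=25: moves to 20(W), 24(W); every one is W ⇒ L
n=26: can move to 13, which is L ⇒ W
n=27: can move to 9, which is L ⇒ W
n=28: moves to 14(W), 21(W), 24(W), 26(W), 27(W); every one is W ⇒ L
Reading off the rows marked L gives the requested list; there are 13 such values of n.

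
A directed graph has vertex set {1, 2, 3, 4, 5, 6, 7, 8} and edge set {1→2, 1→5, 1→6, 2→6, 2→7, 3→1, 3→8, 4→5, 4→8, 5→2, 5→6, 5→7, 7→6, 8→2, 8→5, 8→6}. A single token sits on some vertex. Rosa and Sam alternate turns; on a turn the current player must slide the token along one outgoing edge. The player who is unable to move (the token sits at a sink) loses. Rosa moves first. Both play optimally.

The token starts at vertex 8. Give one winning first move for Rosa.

Move to 6.

Compute win/loss labels from the base case upward. A position with no move is L. Any other position is W if it can reach an L in one move, else L.
Every edge goes from a vertex to one that appears earlier in the order 6, 7, 2, 5, 8, 1, 4, 3, so processing vertices in that order labels each vertex after all of its successors.
6: no outgoing edge → L
7: can move to 6, which is L ⇒ W
2: can move to 6, which is L ⇒ W
5: can move to 6, which is L ⇒ W
8: can move to 6, which is L ⇒ W
1: can move to 6, which is L ⇒ W
4: moves to 8(W), 5(W); every one is W ⇒ L
3: moves to 1(W), 8(W); every one is W ⇒ L
From 8, the L positions reachable in one move are: 6.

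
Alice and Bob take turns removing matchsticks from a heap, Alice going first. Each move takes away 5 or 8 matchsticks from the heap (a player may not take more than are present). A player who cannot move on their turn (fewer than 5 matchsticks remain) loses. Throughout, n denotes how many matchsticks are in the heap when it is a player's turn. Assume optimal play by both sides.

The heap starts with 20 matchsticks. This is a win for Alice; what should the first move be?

Label each position W (a win for the player to move) or L (a loss). A position with no legal move is L; any other position is W exactly when some move reaches an L, and L when every move reaches a W.
n=0: no move → L
n=1: no move → L
n=2: no move → L
n=3: no move → L
n=4: no move → L
n=5: W (go to 0, an L position)
n=6: W (go to 1, an L position)
n=7: W (go to 2, an L position)
n=8: W (go to 3, an L position)
n=9: W (go to 4, an L position)
n=10: W (go to 2, an L position)
n=11: W (go to 3, an L position)
n=12: W (go to 4, an L position)
n=13: L (options 8(W), 5(W) are all W)
n=14: L (options 9(W), 6(W) are all W)
n=15: L (options 10(W), 7(W) are all W)
n=16: L (options 11(W), 8(W) are all W)
n=17: L (options 12(W), 9(W) are all W)
n=18: W (go to 13, an L position)
n=19: W (go to 14, an L position)
n=20: W (go to 15, an L position)
From 20, the L positions reachable in one move are: 15.

Remove 5, leaving 15.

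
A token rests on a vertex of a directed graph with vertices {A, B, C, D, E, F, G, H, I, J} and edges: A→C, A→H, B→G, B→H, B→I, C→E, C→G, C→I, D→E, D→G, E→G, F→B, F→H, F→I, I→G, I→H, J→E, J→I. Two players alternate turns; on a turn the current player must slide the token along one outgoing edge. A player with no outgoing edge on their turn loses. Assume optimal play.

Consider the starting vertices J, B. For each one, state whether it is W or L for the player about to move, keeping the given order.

J: L, B: W

Compute win/loss labels from the base case upward. A position with no move is L. Any other position is W if it can reach an L in one move, else L.
Every edge goes from a vertex to one that appears earlier in the order H, G, I, B, E, F, C, D, A, J, so processing vertices in that order labels each vertex after all of its successors.
H: no outgoing edge → L
G: no outgoing edge → L
I: →G(L), so W
B: →G(L), so W
E: →G(L), so W
F: →H(L), so W
C: →G(L), so W
D: →G(L), so W
A: →H(L), so W
J: →E(W), I(W) — all W, so L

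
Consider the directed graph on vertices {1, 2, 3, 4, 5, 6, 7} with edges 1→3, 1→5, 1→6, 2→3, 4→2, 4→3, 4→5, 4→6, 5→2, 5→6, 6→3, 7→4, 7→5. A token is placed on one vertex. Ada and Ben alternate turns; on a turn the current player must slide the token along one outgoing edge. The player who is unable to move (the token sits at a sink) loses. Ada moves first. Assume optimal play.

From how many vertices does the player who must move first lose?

2

Label each position W (a win for the player to move) or L (a loss). A position with no legal move is L; any other position is W exactly when some move reaches an L, and L when every move reaches a W.
Every edge goes from a vertex to one that appears earlier in the order 3, 2, 6, 5, 1, 4, 7, so processing vertices in that order labels each vertex after all of its successors.
3: no outgoing edge → L
2: reaches L-position 3 → W
6: reaches L-position 3 → W
5: only reaches 6(W), 2(W), all W → L
1: reaches L-position 5 → W
4: reaches L-position 5 → W
7: reaches L-position 5 → W
The L vertices are 3, 5; that is 2 in all.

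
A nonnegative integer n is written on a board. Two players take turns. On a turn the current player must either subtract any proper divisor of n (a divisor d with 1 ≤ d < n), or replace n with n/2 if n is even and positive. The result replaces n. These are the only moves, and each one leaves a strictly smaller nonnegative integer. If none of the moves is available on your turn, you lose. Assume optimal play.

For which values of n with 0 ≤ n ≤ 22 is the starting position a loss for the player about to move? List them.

Build the W/L table. Terminal = L. A non-terminal position is W if it has a move to some L; otherwise it is L.
n=0: no move → L
n=1: no move → L
n=2: can move to 1, which is L ⇒ W
n=3: the only move is to 2(W), a W ⇒ L
n=4: can move to 3, which is L ⇒ W
n=5: the only move is to 4(W), a W ⇒ L
n=6: can move to 3, which is L ⇒ W
n=7: the only move is to 6(W), a W ⇒ L
n=8: can move to 7, which is L ⇒ W
n=9: moves to 6(W), 8(W); every one is W ⇒ L
n=10: can move to 5, which is L ⇒ W
n=11: the only move is to 10(W), a W ⇒ L
n=12: can move to 9, which is L ⇒ W
n=13: the only move is to 12(W), a W ⇒ L
n=14: can move to 7, which is L ⇒ W
n=15: moves to 10(W), 12(W), 14(W); every one is W ⇒ L
n=16: can move to 15, which is L ⇒ W
n=17: the only move is to 16(W), a W ⇒ L
n=18: can move to 9, which is L ⇒ W
n=19: the only move is to 18(W), a W ⇒ L
n=20: can move to 15, which is L ⇒ W
n=21: moves to 14(W), 18(W), 20(W); every one is W ⇒ L
n=22: can move to 11, which is L ⇒ W
The losing starting values of n are exactly the entries labelled L in this table (12 of them).

0, 1, 3, 5, 7, 9, 11, 13, 15, 17, 19, 21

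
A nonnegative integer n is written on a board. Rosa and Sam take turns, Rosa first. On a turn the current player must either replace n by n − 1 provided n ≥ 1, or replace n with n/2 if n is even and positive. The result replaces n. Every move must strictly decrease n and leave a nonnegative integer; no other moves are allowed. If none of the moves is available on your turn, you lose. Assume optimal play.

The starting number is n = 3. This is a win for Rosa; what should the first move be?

Use the standard recursion: the mover loses at a terminal position; elsewhere, the mover wins exactly when some move hands the opponent an L position.
n=0: no move → L
n=1: →0(L), so W
n=2: →1(W) only, which is W, so L
n=3: →2(L), so W
From 3, the L positions reachable in one move are: 2.

Move to 2.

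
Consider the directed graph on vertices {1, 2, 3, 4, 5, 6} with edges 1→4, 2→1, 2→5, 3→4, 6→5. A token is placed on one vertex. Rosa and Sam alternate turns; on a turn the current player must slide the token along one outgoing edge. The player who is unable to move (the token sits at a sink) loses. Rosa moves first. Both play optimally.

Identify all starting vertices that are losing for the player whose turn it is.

4, 5

Compute win/loss labels from the base case upward. A position with no move is L. Any other position is W if it can reach an L in one move, else L.
Every edge goes from a vertex to one that appears earlier in the order 5, 4, 1, 2, 3, 6, so processing vertices in that order labels each vertex after all of its successors.
5: no outgoing edge → L
4: no outgoing edge → L
1: can move to 4, which is L ⇒ W
2: can move to 5, which is L ⇒ W
3: can move to 4, which is L ⇒ W
6: can move to 5, which is L ⇒ W
Reading off the rows marked L gives the requested list; there are 2 such vertices.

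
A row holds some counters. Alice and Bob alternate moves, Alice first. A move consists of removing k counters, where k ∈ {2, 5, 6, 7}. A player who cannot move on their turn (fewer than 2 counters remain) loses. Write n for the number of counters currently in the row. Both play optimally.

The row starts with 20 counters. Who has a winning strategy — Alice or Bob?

Use the standard recursion: the mover loses at a terminal position; elsewhere, the mover wins exactly when some move hands the opponent an L position.
n=0: no move → L
n=1: no move → L
n=2: W (go to 0, an L position)
n=3: W (go to 1, an L position)
n=4: L (sole option 2(W) is W)
n=5: W (go to 0, an L position)
n=6: W (go to 4, an L position)
n=7: W (go to 1, an L position)
n=8: W (go to 1, an L position)
n=9: W (go to 4, an L position)
n=10: W (go to 4, an L position)
n=11: W (go to 4, an L position)
n=12: L (options 10(W), 7(W), 6(W), 5(W) are all W)
n=13: L (options 11(W), 8(W), 7(W), 6(W) are all W)
n=14: W (go to 12, an L position)
n=15: W (go to 13, an L position)
n=16: L (options 14(W), 11(W), 10(W), 9(W) are all W)
n=17: W (go to 12, an L position)
n=18: W (go to 16, an L position)
n=19: W (go to 13, an L position)
n=20: W (go to 13, an L position)
From 20 Alice can remove 7, leaving 13, reaching an L position.

Alice wins.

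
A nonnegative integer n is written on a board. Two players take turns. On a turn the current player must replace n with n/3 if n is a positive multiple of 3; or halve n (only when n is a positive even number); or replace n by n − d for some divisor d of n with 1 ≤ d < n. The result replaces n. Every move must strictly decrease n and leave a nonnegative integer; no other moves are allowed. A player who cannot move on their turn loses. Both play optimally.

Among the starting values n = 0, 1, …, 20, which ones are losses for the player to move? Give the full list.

Label each position W (a win for the player to move) or L (a loss). A position with no legal move is L; any other position is W exactly when some move reaches an L, and L when every move reaches a W.
n=0: no move → L
n=1: no move → L
n=2: reaches L-position 1 → W
n=3: reaches L-position 1 → W
n=4: only reaches 2(W), 3(W), all W → L
n=5: reaches L-position 4 → W
n=6: reaches L-position 4 → W
n=7: only reaches 6(W), which is W → L
n=8: reaches L-position 4 → W
n=9: only reaches 3(W), 6(W), 8(W), all W → L
n=10: reaches L-position 9 → W
n=11: only reaches 10(W), which is W → L
n=12: reaches L-position 4 → W
n=13: only reaches 12(W), which is W → L
n=14: reaches L-position 7 → W
n=15: only reaches 5(W), 10(W), 12(W), 14(W), all W → L
n=16: reaches L-position 15 → W
n=17: only reaches 16(W), which is W → L
n=18: reaches L-position 9 → W
n=19: only reaches 18(W), which is W → L
n=20: reaches L-position 15 → W
Reading off the rows marked L gives the requested list; there are 10 such values of n.

0, 1, 4, 7, 9, 11, 13, 15, 17, 19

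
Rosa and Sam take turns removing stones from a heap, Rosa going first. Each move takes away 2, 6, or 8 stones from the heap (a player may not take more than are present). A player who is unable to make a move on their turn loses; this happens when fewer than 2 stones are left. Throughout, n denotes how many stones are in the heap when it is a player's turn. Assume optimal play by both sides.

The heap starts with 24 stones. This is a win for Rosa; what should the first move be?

Compute win/loss labels from the base case upward. A position with no move is L. Any other position is W if it can reach an L in one move, else L.
n=0: no move → L
n=1: no move → L
n=2: reaches L-position 0 → W
n=3: reaches L-position 1 → W
n=4: only reaches 2(W), which is W → L
n=5: only reaches 3(W), which is W → L
n=6: reaches L-position 4 → W
n=7: reaches L-position 5 → W
n=8: reaches L-position 0 → W
n=9: reaches L-position 1 → W
n=10: reaches L-position 4 → W
n=11: reaches L-position 5 → W
n=12: reaches L-position 4 → W
n=13: reaches L-position 5 → W
n=14: only reaches 12(W), 8(W), 6(W), all W → L
n=15: only reaches 13(W), 9(W), 7(W), all W → L
n=16: reaches L-position 14 → W
n=17: reaches L-position 15 → W
n=18: only reaches 16(W), 12(W), 10(W), all W → L
n=19: only reaches 17(W), 13(W), 11(W), all W → L
n=20: reaches L-position 18 → W
n=21: reaches L-position 19 → W
n=22: reaches L-position 14 → W
n=23: reaches L-position 15 → W
n=24: reaches L-position 18 → W
From 24, the L positions reachable in one move are: 18.

Remove 6, leaving 18.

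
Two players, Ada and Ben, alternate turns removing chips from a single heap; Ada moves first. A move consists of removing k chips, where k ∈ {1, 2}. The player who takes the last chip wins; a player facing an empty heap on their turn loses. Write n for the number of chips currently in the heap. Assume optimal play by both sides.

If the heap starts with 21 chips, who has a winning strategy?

Positions with no move are L. A position that does have a move is losing for the player to move precisely when every available move leads to a winning position for the opponent. Fill in the labels:
n=0: no move → L
n=1: can move to 0, which is L ⇒ W
n=2: can move to 0, which is L ⇒ W
n=3: moves to 2(W), 1(W); every one is W ⇒ L
n=4: can move to 3, which is L ⇒ W
n=5: can move to 3, which is L ⇒ W
n=6: moves to 5(W), 4(W); every one is W ⇒ L
n=7: can move to 6, which is L ⇒ W
n=8: can move to 6, which is L ⇒ W
n=9: moves to 8(W), 7(W); every one is W ⇒ L
n=10: can move to 9, which is L ⇒ W
n=11: can move to 9, which is L ⇒ W
n=12: moves to 11(W), 10(W); every one is W ⇒ L
n=13: can move to 12, which is L ⇒ W
n=14: can move to 12, which is L ⇒ W
n=15: moves to 14(W), 13(W); every one is W ⇒ L
n=16: can move to 15, which is L ⇒ W
n=17: can move to 15, which is L ⇒ W
n=18: moves to 17(W), 16(W); every one is W ⇒ L
n=19: can move to 18, which is L ⇒ W
n=20: can move to 18, which is L ⇒ W
n=21: moves to 20(W), 19(W); every one is W ⇒ L
The starting position 21 is L: whatever Ada does, the opponent receives a W position.

Ben wins.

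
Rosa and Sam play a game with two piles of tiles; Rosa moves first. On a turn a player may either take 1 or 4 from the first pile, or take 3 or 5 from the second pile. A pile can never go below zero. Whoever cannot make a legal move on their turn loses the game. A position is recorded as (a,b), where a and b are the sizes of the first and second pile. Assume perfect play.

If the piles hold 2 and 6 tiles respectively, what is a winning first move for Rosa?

Compute win/loss labels from the base case upward. A position with no move is L. Any other position is W if it can reach an L in one move, else L.
No move ever increases a pile, so every position that can arise here has a ≤ 2 and b ≤ 6; it is enough to label the cells with 0 ≤ a ≤ 2 and 0 ≤ b ≤ 6.
Every move lowers a or b (never raises either), so fill the grid row by row in increasing a, and left to right within a row: each cell's successors are then already labelled.
      b=0  b=1  b=2  b=3  b=4  b=5  b=6
a=0:    L    L    L    W    W    W    W
a=1:    W    W    W    L    L    L    W
a=2:    L    L    L    W    W    W    W
Cells with no legal move (terminal, hence L): (0,0), (0,1), (0,2).
The remaining L cells, each justified by listing all of its moves:
(1,3): →(0,3)(W), (1,0)(W) — all W, so L
(1,4): →(0,4)(W), (1,1)(W) — all W, so L
(1,5): →(0,5)(W), (1,2)(W), (1,0)(W) — all W, so L
(2,0): →(1,0)(W) only, which is W, so L
(2,1): →(1,1)(W) only, which is W, so L
(2,2): →(1,2)(W) only, which is W, so L
Every other cell has at least one move into one of the L cells above, so it is W.
From (2,6), the L positions reachable in one move are: (2,1).

Move to (2,1).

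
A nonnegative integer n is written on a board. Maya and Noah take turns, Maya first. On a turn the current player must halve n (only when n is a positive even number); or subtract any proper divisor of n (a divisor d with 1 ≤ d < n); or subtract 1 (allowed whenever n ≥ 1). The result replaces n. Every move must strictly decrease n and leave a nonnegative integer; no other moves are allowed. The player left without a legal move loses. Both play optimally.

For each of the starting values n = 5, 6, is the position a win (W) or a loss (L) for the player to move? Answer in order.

5: L, 6: W

Label each position W (a win for the player to move) or L (a loss). A position with no legal move is L; any other position is W exactly when some move reaches an L, and L when every move reaches a W.
n=0: no move → L
n=1: →0(L), so W
n=2: →1(W) only, which is W, so L
n=3: →2(L), so W
n=4: →2(L), so W
n=5: →4(W) only, which is W, so L
n=6: →5(L), so W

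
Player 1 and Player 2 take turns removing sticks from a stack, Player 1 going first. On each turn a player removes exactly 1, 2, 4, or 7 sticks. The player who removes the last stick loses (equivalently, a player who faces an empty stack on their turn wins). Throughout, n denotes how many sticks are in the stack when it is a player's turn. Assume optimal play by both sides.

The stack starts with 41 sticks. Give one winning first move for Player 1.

Positions with no move are W. A position that does have a move is losing for the player to move precisely when every available move leads to a winning position for the opponent. Fill in the labels:
n=0: no move; the opponent has just taken the last stick and therefore loses → W
n=1: →0(W) only, which is W, so L
n=2: →1(L), so W
n=3: →1(L), so W
n=4: →3(W), 2(W), 0(W) — all W, so L
n=5: →4(L), so W
n=6: →4(L), so W
n=7: →6(W), 5(W), 3(W), 0(W) — all W, so L
n=8: →7(L), so W
n=9: →7(L), so W
n=10: →9(W), 8(W), 6(W), 3(W) — all W, so L
n=11: →10(L), so W
n=12: →10(L), so W
n=13: →12(W), 11(W), 9(W), 6(W) — all W, so L
n=14: →13(L), so W
n=15: →13(L), so W
n=16: →15(W), 14(W), 12(W), 9(W) — all W, so L
n=17: →16(L), so W
n=18: →16(L), so W
n=19: →18(W), 17(W), 15(W), 12(W) — all W, so L
n=20: →19(L), so W
n=21: →19(L), so W
n=22: →21(W), 20(W), 18(W), 15(W) — all W, so L
n=23: →22(L), so W
n=24: →22(L), so W
n=25: →24(W), 23(W), 21(W), 18(W) — all W, so L
n=26: →25(L), so W
n=27: →25(L), so W
n=28: →27(W), 26(W), 24(W), 21(W) — all W, so L
n=29: →28(L), so W
n=30: →28(L), so W
n=31: →30(W), 29(W), 27(W), 24(W) — all W, so L
n=32: →31(L), so W
n=33: →31(L), so W
n=34: →33(W), 32(W), 30(W), 27(W) — all W, so L
n=35: →34(L), so W
n=36: →34(L), so W
n=37: →36(W), 35(W), 33(W), 30(W) — all W, so L
n=38: →37(L), so W
n=39: →37(L), so W
n=40: →39(W), 38(W), 36(W), 33(W) — all W, so L
n=41: →40(L), so W
From 41, the L positions reachable in one move are: 40, 37, 34. Any move reaching one of these is winning.

Remove 1, leaving 40.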